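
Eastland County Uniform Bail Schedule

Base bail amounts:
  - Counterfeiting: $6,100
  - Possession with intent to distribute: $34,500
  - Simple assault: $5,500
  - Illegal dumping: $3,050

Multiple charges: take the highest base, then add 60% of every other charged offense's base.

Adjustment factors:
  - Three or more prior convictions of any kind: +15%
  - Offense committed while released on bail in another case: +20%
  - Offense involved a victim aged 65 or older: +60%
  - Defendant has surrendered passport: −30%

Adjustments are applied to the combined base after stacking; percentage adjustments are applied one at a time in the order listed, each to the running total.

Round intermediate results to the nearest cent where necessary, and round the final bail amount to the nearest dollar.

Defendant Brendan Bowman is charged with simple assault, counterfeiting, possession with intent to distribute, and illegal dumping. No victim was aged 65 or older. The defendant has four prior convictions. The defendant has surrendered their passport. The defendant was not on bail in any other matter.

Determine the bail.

Base amounts from the schedule: simple assault $5,500; counterfeiting $6,100; possession with intent to distribute $34,500; illegal dumping $3,050.
Stacking rule: highest base plus 60% of each additional charge. Highest is possession with intent to distribute at $34,500. Additional: $5,500 × 60% = $3,300; $6,100 × 60% = $3,660; $3,050 × 60% = $1,830. Combined base = $34,500 + $8,790 = $43,290.
Three or more prior convictions of any kind (+15%): $43,290 × 1.15 = $49,783.50.
Defendant has surrendered passport (−30%): $49,783.50 × 0.7 = $34,848.45.
Rounded to the nearest dollar: $34,848.

$34,848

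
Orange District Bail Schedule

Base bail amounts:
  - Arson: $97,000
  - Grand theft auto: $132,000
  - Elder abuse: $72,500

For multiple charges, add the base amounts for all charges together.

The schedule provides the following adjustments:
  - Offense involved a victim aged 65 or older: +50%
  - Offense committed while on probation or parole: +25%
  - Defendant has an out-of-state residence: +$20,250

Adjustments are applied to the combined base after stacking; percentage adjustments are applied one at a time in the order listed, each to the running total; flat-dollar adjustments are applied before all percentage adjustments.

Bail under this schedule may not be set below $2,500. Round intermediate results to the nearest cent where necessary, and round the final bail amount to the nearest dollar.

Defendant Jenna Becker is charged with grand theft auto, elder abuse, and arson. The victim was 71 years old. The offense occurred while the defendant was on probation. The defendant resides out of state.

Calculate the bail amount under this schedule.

Base amounts from the schedule: grand theft auto $132,000; elder abuse $72,500; arson $97,000.
Stacking rule: sum of all bases. $132,000 + $72,500 + $97,000 = $301,500.
Defendant has an out-of-state residence (+$20,250 flat): $301,500 + $20,250 = $321,750.
Offense involved a victim aged 65 or older (+50%): $321,750 × 1.5 = $482,625.
Offense committed while on probation or parole (+25%): $482,625 × 1.25 = $603,281.25.
$603,281.25 is at or above the $2,500 minimum.
Rounded to the nearest dollar: $603,281.

$603,281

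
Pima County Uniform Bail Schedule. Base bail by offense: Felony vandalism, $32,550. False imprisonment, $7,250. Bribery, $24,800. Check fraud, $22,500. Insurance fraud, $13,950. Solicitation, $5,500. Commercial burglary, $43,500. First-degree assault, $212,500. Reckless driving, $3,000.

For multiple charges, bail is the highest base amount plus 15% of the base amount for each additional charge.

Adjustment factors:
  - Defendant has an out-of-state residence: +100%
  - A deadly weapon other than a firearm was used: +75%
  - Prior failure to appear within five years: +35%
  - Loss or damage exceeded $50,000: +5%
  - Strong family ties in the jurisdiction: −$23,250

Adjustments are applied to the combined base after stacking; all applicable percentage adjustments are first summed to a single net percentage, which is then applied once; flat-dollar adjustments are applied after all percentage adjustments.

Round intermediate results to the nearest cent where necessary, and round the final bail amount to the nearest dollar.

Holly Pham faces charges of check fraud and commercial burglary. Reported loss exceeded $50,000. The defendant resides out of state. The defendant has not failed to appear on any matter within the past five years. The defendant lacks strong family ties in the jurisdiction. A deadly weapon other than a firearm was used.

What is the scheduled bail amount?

Base amounts from the schedule: check fraud $22,500; commercial burglary $43,500.
Stacking rule: highest base plus 15% of each additional charge. Highest is commercial burglary at $43,500. Additional: $22,500 × 15% = $3,375. Combined base = $43,500 + $3,375 = $46,875.
Net percentage adjustment: +100% +75% +5% = +180%. $46,875 × 2.8 = $131,250.

$131,250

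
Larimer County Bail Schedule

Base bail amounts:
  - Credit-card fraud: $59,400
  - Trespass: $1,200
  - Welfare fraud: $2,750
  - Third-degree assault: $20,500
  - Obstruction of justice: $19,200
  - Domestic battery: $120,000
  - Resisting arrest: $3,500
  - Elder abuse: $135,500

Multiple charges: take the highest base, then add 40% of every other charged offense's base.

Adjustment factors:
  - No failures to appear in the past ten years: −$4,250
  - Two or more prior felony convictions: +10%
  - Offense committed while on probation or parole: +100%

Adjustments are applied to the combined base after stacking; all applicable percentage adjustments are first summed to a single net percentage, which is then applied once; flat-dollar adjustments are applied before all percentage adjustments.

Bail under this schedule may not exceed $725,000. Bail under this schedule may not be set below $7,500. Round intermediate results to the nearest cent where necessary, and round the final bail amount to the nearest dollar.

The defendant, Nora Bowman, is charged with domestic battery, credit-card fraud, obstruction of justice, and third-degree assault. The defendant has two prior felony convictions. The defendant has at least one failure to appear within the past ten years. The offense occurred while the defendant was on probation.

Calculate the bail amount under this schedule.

$335,244

Base amounts from the schedule: domestic battery $120,000; credit-card fraud $59,400; obstruction of justice $19,200; third-degree assault $20,500.
Stacking rule: highest base plus 40% of each additional charge. Highest is domestic battery at $120,000. Additional: $59,400 × 40% = $23,760; $19,200 × 40% = $7,680; $20,500 × 40% = $8,200. Combined base = $120,000 + $39,640 = $159,640.
Net percentage adjustment: +10% +100% = +110%. $159,640 × 2.1 = $335,244.
$335,244 is within the $725,000 maximum.
$335,244 is at or above the $7,500 minimum.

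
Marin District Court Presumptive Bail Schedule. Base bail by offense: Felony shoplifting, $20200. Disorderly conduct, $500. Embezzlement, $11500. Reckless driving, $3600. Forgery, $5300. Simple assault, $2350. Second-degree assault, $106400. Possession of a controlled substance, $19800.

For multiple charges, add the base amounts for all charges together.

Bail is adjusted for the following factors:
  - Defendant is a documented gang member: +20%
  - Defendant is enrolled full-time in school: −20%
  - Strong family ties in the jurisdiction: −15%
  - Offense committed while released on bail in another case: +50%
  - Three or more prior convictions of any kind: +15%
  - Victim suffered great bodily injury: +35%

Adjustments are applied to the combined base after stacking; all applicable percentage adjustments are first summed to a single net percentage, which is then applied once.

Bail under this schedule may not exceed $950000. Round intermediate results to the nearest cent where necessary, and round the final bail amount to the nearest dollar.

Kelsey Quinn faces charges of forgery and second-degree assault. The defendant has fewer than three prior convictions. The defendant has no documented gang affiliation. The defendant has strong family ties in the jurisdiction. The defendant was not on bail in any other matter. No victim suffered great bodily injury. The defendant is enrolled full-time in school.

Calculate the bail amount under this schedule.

Base amounts from the schedule: forgery $5300; second-degree assault $106400.
Stacking rule: sum of all bases. $5300 + $106400 = $111700.
Net percentage adjustment: −20% −15% = −35%. $111700 × 0.65 = $72605.
$72605 is within the $950000 maximum.

$72605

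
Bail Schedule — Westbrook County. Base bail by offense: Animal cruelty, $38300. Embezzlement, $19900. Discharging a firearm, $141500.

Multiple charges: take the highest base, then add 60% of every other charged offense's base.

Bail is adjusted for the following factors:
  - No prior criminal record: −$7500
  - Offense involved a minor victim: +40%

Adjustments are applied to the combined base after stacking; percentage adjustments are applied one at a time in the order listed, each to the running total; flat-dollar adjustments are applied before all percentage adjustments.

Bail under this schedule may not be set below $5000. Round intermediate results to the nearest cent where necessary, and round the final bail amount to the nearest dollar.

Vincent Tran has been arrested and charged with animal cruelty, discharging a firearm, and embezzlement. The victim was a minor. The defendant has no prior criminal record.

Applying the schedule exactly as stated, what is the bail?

$236488

Base amounts from the schedule: animal cruelty $38300; discharging a firearm $141500; embezzlement $19900.
Stacking rule: highest base plus 60% of each additional charge. Highest is discharging a firearm at $141500. Additional: $38300 × 60% = $22980; $19900 × 60% = $11940. Combined base = $141500 + $34920 = $176420.
No prior criminal record (−$7500 flat): $176420 − $7500 = $168920.
Offense involved a minor victim (+40%): $168920 × 1.4 = $236488.
$236488 is at or above the $5000 minimum.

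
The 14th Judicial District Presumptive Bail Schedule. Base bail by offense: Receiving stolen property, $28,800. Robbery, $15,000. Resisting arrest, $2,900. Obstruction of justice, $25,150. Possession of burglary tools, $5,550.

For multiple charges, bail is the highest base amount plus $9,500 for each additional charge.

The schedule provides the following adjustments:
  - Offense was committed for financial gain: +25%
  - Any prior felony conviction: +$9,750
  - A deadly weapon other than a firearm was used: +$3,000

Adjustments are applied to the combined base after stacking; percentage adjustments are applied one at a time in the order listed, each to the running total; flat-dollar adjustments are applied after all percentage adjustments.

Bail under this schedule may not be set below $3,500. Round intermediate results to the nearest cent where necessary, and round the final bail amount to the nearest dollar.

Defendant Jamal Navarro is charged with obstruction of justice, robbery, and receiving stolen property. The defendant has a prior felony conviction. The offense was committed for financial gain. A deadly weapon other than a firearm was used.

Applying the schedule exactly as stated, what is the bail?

Base amounts from the schedule: obstruction of justice $25,150; robbery $15,000; receiving stolen property $28,800.
Stacking rule: highest base plus $9,500 per additional charge. Highest is receiving stolen property at $28,800; 2 additional charges → +$19,000. Combined base = $47,800.
Offense was committed for financial gain (+25%): $47,800 × 1.25 = $59,750.
Any prior felony conviction (+$9,750 flat): $59,750 + $9,750 = $69,500.
A deadly weapon other than a firearm was used (+$3,000 flat): $69,500 + $3,000 = $72,500.
$72,500 is at or above the $3,500 minimum.

$72,500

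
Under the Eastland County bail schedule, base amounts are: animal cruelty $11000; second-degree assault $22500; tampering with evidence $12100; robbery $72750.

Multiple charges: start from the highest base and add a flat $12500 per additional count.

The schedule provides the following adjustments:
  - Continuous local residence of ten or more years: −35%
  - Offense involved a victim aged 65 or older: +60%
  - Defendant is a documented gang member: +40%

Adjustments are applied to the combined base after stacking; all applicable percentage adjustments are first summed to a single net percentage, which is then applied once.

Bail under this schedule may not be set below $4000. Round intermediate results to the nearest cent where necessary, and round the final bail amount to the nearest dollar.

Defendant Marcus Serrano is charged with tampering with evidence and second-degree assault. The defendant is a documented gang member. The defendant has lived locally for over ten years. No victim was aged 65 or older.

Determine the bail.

$36750

Base amounts from the schedule: tampering with evidence $12100; second-degree assault $22500.
Stacking rule: highest base plus $12500 per additional charge. Highest is second-degree assault at $22500; 1 additional charge → +$12500. Combined base = $35000.
Net percentage adjustment: −35% +40% = +5%. $35000 × 1.05 = $36750.
$36750 is at or above the $4000 minimum.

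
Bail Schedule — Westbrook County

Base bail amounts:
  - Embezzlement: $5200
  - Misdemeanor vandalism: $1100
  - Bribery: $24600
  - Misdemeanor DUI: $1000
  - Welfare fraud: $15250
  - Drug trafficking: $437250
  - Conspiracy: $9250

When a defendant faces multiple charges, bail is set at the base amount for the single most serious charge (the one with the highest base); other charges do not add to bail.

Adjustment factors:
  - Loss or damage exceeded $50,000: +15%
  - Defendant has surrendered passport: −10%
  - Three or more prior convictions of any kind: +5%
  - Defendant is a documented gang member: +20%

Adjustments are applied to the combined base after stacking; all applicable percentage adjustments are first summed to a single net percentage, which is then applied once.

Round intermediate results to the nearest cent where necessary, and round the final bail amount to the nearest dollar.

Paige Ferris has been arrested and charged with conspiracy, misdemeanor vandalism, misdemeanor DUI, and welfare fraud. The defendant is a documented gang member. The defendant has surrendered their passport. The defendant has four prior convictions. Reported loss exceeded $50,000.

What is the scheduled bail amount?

Base amounts from the schedule: conspiracy $9250; misdemeanor vandalism $1100; misdemeanor DUI $1000; welfare fraud $15250.
Stacking rule: use the highest base only. Highest is welfare fraud at $15250. Combined base = $15250.
Net percentage adjustment: +15% −10% +5% +20% = +30%. $15250 × 1.3 = $19825.

$19825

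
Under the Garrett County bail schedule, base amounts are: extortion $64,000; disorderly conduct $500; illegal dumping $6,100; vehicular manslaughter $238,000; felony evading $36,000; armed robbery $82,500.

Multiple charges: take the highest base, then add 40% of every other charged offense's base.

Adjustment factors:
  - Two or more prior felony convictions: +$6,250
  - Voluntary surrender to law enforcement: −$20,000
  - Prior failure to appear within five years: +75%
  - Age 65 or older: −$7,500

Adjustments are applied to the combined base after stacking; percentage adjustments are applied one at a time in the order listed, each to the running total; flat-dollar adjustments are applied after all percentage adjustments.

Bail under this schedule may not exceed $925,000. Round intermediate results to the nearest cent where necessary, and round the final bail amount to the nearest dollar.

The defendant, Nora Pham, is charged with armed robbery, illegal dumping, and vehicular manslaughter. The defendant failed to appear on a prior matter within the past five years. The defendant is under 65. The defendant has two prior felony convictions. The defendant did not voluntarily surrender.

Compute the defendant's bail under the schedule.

$484,770

Base amounts from the schedule: armed robbery $82,500; illegal dumping $6,100; vehicular manslaughter $238,000.
Stacking rule: highest base plus 40% of each additional charge. Highest is vehicular manslaughter at $238,000. Additional: $82,500 × 40% = $33,000; $6,100 × 40% = $2,440. Combined base = $238,000 + $35,440 = $273,440.
Prior failure to appear within five years (+75%): $273,440 × 1.75 = $478,520.
Two or more prior felony convictions (+$6,250 flat): $478,520 + $6,250 = $484,770.
$484,770 is within the $925,000 maximum.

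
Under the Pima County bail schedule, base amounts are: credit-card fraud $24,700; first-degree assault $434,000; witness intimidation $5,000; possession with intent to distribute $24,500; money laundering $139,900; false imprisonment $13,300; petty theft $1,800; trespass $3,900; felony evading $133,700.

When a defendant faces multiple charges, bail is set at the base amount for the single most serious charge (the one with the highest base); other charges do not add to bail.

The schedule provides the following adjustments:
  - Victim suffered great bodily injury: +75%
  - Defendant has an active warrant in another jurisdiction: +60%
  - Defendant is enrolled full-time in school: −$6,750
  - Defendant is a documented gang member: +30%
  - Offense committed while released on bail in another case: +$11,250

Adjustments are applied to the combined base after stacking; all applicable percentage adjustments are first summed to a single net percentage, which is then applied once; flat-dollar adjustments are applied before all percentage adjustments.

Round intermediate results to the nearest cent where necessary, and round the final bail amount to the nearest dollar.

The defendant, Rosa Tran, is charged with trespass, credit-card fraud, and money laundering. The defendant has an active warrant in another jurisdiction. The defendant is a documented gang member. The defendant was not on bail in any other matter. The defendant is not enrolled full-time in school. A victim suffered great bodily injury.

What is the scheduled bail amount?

Base amounts from the schedule: trespass $3,900; credit-card fraud $24,700; money laundering $139,900.
Stacking rule: use the highest base only. Highest is money laundering at $139,900. Combined base = $139,900.
Net percentage adjustment: +75% +60% +30% = +165%. $139,900 × 2.65 = $370,735.

$370,735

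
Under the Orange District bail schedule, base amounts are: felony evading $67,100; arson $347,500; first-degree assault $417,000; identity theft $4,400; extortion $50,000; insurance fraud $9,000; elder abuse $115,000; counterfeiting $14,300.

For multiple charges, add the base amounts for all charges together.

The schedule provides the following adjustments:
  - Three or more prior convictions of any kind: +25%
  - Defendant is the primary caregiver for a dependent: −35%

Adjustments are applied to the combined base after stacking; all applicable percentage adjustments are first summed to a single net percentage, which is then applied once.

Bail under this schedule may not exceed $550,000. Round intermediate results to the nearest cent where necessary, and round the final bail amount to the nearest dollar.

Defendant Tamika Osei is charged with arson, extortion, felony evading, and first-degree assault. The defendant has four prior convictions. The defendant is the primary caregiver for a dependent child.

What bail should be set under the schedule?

Base amounts from the schedule: arson $347,500; extortion $50,000; felony evading $67,100; first-degree assault $417,000.
Stacking rule: sum of all bases. $347,500 + $50,000 + $67,100 + $417,000 = $881,600.
Net percentage adjustment: +25% −35% = −10%. $881,600 × 0.9 = $793,440.
Result $793,440 exceeds the maximum of $550,000; bail is capped at $550,000.

$550,000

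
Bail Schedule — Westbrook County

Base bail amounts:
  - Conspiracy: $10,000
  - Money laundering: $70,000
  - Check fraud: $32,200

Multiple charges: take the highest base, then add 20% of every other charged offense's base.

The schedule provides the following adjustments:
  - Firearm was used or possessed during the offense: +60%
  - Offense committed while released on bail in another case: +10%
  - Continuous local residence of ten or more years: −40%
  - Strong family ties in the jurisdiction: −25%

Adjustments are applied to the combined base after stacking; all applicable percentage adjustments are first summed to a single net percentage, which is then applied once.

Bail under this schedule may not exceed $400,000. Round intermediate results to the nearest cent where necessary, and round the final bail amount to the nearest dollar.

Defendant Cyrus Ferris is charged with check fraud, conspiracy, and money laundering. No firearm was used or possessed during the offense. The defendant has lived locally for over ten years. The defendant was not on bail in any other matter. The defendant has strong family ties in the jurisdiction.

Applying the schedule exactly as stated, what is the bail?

Base amounts from the schedule: check fraud $32,200; conspiracy $10,000; money laundering $70,000.
Stacking rule: highest base plus 20% of each additional charge. Highest is money laundering at $70,000. Additional: $32,200 × 20% = $6,440; $10,000 × 20% = $2,000. Combined base = $70,000 + $8,440 = $78,440.
Net percentage adjustment: −40% −25% = −65%. $78,440 × 0.35 = $27,454.
$27,454 is within the $400,000 maximum.

$27,454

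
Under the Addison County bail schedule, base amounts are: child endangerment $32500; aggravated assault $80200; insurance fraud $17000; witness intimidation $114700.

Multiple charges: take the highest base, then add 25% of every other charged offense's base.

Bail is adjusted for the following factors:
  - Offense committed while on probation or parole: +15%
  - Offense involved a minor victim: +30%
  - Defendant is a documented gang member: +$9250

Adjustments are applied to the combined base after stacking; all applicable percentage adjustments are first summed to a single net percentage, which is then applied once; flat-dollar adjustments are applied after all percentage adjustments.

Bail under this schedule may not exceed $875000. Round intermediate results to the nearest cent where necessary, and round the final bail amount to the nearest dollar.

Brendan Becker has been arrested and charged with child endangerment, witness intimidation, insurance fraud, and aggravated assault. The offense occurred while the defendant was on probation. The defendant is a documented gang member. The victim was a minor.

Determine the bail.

$222581

Base amounts from the schedule: child endangerment $32500; witness intimidation $114700; insurance fraud $17000; aggravated assault $80200.
Stacking rule: highest base plus 25% of each additional charge. Highest is witness intimidation at $114700. Additional: $32500 × 25% = $8125; $17000 × 25% = $4250; $80200 × 25% = $20050. Combined base = $114700 + $32425 = $147125.
Net percentage adjustment: +15% +30% = +45%. $147125 × 1.45 = $213331.25.
Defendant is a documented gang member (+$9250 flat): $213331.25 + $9250 = $222581.25.
$222581.25 is within the $875000 maximum.
Rounded to the nearest dollar: $222581.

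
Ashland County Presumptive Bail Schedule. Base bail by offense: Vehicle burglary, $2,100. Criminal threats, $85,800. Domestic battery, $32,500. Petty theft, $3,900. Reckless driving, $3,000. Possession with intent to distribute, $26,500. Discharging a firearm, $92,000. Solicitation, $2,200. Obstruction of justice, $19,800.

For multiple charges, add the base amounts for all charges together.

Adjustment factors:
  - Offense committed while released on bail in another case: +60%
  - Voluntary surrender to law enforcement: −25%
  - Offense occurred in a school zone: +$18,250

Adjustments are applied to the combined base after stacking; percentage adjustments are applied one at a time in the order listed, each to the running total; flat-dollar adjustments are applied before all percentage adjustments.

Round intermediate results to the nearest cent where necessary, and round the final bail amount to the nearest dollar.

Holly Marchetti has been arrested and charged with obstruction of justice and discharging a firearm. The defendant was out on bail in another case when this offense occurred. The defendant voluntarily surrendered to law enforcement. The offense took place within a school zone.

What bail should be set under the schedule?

Base amounts from the schedule: obstruction of justice $19,800; discharging a firearm $92,000.
Stacking rule: sum of all bases. $19,800 + $92,000 = $111,800.
Offense occurred in a school zone (+$18,250 flat): $111,800 + $18,250 = $130,050.
Offense committed while released on bail in another case (+60%): $130,050 × 1.6 = $208,080.
Voluntary surrender to law enforcement (−25%): $208,080 × 0.75 = $156,060.

$156,060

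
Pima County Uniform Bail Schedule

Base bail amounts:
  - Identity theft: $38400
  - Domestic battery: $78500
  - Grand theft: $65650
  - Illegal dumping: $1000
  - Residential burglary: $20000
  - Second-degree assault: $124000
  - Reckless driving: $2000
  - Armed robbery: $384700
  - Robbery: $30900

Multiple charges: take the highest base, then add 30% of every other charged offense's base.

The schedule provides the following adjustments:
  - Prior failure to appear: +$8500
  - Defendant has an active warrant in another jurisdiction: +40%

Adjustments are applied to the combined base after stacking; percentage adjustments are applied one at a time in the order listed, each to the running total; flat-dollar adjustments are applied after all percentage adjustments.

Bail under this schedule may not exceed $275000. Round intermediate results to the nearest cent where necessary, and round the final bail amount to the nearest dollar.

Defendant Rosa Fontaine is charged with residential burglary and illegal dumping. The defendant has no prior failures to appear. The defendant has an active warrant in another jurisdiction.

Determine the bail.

$28420

Base amounts from the schedule: residential burglary $20000; illegal dumping $1000.
Stacking rule: highest base plus 30% of each additional charge. Highest is residential burglary at $20000. Additional: $1000 × 30% = $300. Combined base = $20000 + $300 = $20300.
Defendant has an active warrant in another jurisdiction (+40%): $20300 × 1.4 = $28420.
$28420 is within the $275000 maximum.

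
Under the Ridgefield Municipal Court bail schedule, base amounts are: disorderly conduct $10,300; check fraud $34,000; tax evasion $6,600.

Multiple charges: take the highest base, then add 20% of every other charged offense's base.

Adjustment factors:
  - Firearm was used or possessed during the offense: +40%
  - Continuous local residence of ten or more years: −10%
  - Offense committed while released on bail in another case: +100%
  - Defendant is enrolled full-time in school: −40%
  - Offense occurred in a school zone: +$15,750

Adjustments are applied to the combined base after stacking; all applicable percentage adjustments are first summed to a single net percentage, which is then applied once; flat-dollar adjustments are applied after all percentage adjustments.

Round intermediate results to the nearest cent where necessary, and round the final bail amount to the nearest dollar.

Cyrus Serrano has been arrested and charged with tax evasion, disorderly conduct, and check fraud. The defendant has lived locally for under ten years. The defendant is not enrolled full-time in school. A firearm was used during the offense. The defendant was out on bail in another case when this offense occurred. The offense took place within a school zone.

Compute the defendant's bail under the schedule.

$105,462

Base amounts from the schedule: tax evasion $6,600; disorderly conduct $10,300; check fraud $34,000.
Stacking rule: highest base plus 20% of each additional charge. Highest is check fraud at $34,000. Additional: $6,600 × 20% = $1,320; $10,300 × 20% = $2,060. Combined base = $34,000 + $3,380 = $37,380.
Net percentage adjustment: +40% +100% = +140%. $37,380 × 2.4 = $89,712.
Offense occurred in a school zone (+$15,750 flat): $89,712 + $15,750 = $105,462.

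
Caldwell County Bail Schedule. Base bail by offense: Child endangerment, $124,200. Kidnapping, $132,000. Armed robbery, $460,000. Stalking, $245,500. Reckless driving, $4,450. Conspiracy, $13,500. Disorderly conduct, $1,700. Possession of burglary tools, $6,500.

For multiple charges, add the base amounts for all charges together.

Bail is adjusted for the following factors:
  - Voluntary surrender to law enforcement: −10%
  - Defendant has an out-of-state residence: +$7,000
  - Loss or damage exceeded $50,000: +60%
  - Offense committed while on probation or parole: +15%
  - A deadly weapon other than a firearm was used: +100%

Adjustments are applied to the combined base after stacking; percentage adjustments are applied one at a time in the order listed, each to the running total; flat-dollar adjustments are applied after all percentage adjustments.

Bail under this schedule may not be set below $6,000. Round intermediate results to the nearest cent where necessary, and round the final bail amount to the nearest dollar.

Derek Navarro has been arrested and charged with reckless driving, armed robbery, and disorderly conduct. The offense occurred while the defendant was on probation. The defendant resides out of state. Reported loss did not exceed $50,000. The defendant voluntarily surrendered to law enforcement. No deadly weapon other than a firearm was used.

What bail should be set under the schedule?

Base amounts from the schedule: reckless driving $4,450; armed robbery $460,000; disorderly conduct $1,700.
Stacking rule: sum of all bases. $4,450 + $460,000 + $1,700 = $466,150.
Voluntary surrender to law enforcement (−10%): $466,150 × 0.9 = $419,535.
Offense committed while on probation or parole (+15%): $419,535 × 1.15 = $482,465.25.
Defendant has an out-of-state residence (+$7,000 flat): $482,465.25 + $7,000 = $489,465.25.
$489,465.25 is at or above the $6,000 minimum.
Rounded to the nearest dollar: $489,465.

$489,465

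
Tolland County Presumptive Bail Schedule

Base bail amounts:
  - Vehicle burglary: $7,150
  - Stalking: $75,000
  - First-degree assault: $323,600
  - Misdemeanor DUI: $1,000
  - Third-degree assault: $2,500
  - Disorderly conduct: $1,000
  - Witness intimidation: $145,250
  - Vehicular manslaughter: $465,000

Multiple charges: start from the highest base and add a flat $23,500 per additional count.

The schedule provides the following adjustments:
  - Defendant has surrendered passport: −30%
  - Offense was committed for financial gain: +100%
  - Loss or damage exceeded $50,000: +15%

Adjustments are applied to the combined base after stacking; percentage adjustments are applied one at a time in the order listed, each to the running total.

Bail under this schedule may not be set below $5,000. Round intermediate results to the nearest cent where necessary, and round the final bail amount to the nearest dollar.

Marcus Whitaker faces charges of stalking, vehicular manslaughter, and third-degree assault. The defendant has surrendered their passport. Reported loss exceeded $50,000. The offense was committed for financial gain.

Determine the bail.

Base amounts from the schedule: stalking $75,000; vehicular manslaughter $465,000; third-degree assault $2,500.
Stacking rule: highest base plus $23,500 per additional charge. Highest is vehicular manslaughter at $465,000; 2 additional charges → +$47,000. Combined base = $512,000.
Defendant has surrendered passport (−30%): $512,000 × 0.7 = $358,400.
Offense was committed for financial gain (+100%): $358,400 × 2 = $716,800.
Loss or damage exceeded $50,000 (+15%): $716,800 × 1.15 = $824,320.
$824,320 is at or above the $5,000 minimum.

$824,320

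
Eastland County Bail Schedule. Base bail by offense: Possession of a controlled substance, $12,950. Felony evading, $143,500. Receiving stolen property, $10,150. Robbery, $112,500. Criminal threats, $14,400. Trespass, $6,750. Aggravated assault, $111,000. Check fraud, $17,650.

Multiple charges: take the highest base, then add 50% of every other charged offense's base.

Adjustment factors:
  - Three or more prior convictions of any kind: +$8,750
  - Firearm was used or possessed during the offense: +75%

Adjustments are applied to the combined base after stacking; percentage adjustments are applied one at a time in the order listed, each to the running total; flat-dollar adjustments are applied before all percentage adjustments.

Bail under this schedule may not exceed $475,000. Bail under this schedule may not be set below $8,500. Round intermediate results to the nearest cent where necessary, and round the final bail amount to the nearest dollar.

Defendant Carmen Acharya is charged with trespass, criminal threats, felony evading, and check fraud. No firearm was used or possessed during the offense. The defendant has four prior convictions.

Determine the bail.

Base amounts from the schedule: trespass $6,750; criminal threats $14,400; felony evading $143,500; check fraud $17,650.
Stacking rule: highest base plus 50% of each additional charge. Highest is felony evading at $143,500. Additional: $6,750 × 50% = $3,375; $14,400 × 50% = $7,200; $17,650 × 50% = $8,825. Combined base = $143,500 + $19,400 = $162,900.
Three or more prior convictions of any kind (+$8,750 flat): $162,900 + $8,750 = $171,650.
$171,650 is within the $475,000 maximum.
$171,650 is at or above the $8,500 minimum.

$171,650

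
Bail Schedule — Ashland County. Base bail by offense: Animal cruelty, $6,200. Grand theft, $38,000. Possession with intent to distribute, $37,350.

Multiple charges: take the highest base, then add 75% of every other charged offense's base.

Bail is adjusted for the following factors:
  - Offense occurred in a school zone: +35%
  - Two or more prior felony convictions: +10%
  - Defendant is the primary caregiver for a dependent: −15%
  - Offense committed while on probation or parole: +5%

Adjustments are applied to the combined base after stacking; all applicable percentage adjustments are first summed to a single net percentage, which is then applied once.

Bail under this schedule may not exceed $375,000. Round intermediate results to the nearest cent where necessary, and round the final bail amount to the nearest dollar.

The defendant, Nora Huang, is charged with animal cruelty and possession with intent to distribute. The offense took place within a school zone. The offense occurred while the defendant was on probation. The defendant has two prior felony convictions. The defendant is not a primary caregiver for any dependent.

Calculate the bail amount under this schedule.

$63,000

Base amounts from the schedule: animal cruelty $6,200; possession with intent to distribute $37,350.
Stacking rule: highest base plus 75% of each additional charge. Highest is possession with intent to distribute at $37,350. Additional: $6,200 × 75% = $4,650. Combined base = $37,350 + $4,650 = $42,000.
Net percentage adjustment: +35% +10% +5% = +50%. $42,000 × 1.5 = $63,000.
$63,000 is within the $375,000 maximum.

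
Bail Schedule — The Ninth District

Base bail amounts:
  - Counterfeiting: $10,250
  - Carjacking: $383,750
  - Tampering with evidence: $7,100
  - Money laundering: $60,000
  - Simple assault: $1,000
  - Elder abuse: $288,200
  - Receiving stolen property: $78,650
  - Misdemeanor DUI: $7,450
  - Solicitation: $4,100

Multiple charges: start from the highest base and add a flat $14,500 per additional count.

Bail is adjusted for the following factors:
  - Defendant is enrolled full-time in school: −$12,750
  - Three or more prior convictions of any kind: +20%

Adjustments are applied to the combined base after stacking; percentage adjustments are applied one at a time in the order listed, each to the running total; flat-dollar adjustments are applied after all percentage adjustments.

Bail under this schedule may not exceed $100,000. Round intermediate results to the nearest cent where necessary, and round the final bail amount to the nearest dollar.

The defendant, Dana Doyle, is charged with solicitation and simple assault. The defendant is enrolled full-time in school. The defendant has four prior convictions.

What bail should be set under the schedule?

Base amounts from the schedule: solicitation $4,100; simple assault $1,000.
Stacking rule: highest base plus $14,500 per additional charge. Highest is solicitation at $4,100; 1 additional charge → +$14,500. Combined base = $18,600.
Three or more prior convictions of any kind (+20%): $18,600 × 1.2 = $22,320.
Defendant is enrolled full-time in school (−$12,750 flat): $22,320 − $12,750 = $9,570.
$9,570 is within the $100,000 maximum.

$9,570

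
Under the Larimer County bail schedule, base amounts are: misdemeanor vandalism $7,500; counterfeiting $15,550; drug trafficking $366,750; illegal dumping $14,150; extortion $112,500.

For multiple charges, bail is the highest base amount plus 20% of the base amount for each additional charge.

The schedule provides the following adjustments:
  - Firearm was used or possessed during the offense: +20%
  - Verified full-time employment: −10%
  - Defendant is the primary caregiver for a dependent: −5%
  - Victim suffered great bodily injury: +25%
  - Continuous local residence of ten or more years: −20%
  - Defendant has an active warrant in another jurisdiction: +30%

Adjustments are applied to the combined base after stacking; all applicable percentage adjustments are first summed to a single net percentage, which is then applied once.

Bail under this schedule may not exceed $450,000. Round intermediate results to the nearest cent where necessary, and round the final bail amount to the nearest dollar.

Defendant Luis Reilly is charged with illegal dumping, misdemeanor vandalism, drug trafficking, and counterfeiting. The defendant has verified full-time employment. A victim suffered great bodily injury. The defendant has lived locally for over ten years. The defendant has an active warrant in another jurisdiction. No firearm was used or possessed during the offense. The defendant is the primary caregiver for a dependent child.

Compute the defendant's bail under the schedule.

Base amounts from the schedule: illegal dumping $14,150; misdemeanor vandalism $7,500; drug trafficking $366,750; counterfeiting $15,550.
Stacking rule: highest base plus 20% of each additional charge. Highest is drug trafficking at $366,750. Additional: $14,150 × 20% = $2,830; $7,500 × 20% = $1,500; $15,550 × 20% = $3,110. Combined base = $366,750 + $7,440 = $374,190.
Net percentage adjustment: −10% −5% +25% −20% +30% = +20%. $374,190 × 1.2 = $449,028.
$449,028 is within the $450,000 maximum.

$449,028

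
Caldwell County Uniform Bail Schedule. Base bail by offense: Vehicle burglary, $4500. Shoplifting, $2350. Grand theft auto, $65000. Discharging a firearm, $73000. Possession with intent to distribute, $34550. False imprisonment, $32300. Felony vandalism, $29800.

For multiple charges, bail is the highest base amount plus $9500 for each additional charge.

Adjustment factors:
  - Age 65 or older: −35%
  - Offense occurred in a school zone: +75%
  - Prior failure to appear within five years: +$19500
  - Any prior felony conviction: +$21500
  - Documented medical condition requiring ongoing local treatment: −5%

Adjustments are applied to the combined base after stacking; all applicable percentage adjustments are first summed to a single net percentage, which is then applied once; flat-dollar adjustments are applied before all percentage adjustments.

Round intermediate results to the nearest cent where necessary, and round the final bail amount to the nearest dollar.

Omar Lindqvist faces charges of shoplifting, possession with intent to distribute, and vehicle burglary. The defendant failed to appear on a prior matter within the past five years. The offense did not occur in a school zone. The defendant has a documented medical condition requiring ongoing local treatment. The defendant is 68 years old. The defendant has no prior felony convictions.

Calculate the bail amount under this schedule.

Base amounts from the schedule: shoplifting $2350; possession with intent to distribute $34550; vehicle burglary $4500.
Stacking rule: highest base plus $9500 per additional charge. Highest is possession with intent to distribute at $34550; 2 additional charges → +$19000. Combined base = $53550.
Prior failure to appear within five years (+$19500 flat): $53550 + $19500 = $73050.
Net percentage adjustment: −35% −5% = −40%. $73050 × 0.6 = $43830.

$43830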